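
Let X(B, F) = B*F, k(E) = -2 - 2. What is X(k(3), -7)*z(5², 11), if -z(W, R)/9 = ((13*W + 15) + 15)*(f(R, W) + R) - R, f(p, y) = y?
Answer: -3217788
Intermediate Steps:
k(E) = -4
z(W, R) = 9*R - 9*(30 + 13*W)*(R + W) (z(W, R) = -9*(((13*W + 15) + 15)*(W + R) - R) = -9*(((15 + 13*W) + 15)*(R + W) - R) = -9*((30 + 13*W)*(R + W) - R) = -9*(-R + (30 + 13*W)*(R + W)) = 9*R - 9*(30 + 13*W)*(R + W))
X(k(3), -7)*z(5², 11) = (-4*(-7))*(-270*5² - 261*11 - 117*(5²)² - 117*11*5²) = 28*(-270*25 - 2871 - 117*25² - 117*11*25) = 28*(-6750 - 2871 - 117*625 - 32175) = 28*(-6750 - 2871 - 73125 - 32175) = 28*(-114921) = -3217788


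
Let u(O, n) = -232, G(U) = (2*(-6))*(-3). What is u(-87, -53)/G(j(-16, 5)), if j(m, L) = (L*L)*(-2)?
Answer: -58/9 ≈ -6.4444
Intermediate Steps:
j(m, L) = -2*L² (j(m, L) = L²*(-2) = -2*L²)
G(U) = 36 (G(U) = -12*(-3) = 36)
u(-87, -53)/G(j(-16, 5)) = -232/36 = -232*1/36 = -58/9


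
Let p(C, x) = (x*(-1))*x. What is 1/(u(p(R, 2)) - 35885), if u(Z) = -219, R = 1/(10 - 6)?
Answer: -1/36104 ≈ -2.7698e-5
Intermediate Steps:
R = ¼ (R = 1/4 = ¼ ≈ 0.25000)
p(C, x) = -x² (p(C, x) = (-x)*x = -x²)
1/(u(p(R, 2)) - 35885) = 1/(-219 - 35885) = 1/(-36104) = -1/36104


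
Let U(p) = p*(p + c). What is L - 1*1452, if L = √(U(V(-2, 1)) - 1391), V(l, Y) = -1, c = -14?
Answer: -1452 + 4*I*√86 ≈ -1452.0 + 37.094*I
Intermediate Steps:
U(p) = p*(-14 + p) (U(p) = p*(p - 14) = p*(-14 + p))
L = 4*I*√86 (L = √(-(-14 - 1) - 1391) = √(-1*(-15) - 1391) = √(15 - 1391) = √(-1376) = 4*I*√86 ≈ 37.094*I)
L - 1*1452 = 4*I*√86 - 1*1452 = 4*I*√86 - 1452 = -1452 + 4*I*√86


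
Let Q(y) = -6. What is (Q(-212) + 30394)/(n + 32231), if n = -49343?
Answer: -7597/4278 ≈ -1.7758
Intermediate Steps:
(Q(-212) + 30394)/(n + 32231) = (-6 + 30394)/(-49343 + 32231) = 30388/(-17112) = 30388*(-1/17112) = -7597/4278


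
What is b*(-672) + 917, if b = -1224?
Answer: 823445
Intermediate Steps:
b*(-672) + 917 = -1224*(-672) + 917 = 822528 + 917 = 823445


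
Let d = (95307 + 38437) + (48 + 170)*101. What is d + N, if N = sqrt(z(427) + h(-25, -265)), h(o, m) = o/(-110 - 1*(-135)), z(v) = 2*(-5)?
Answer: 155762 + I*sqrt(11) ≈ 1.5576e+5 + 3.3166*I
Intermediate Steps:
z(v) = -10
h(o, m) = o/25 (h(o, m) = o/(-110 + 135) = o/25)
N = I*sqrt(11) (N = sqrt(-10 + (1/25)*(-25)) = sqrt(-10 - 1) = sqrt(-11) = I*sqrt(11) ≈ 3.3166*I)
d = 155762 (d = 133744 + 218*101 = 133744 + 22018 = 155762)
d + N = 155762 + I*sqrt(11)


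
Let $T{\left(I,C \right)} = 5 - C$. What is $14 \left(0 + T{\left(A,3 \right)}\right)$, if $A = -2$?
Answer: $28$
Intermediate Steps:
$14 \left(0 + T{\left(A,3 \right)}\right) = 14 \left(0 + \left(5 - 3\right)\right) = 14 \left(0 + 2\right) = 14 \cdot 2 = 28$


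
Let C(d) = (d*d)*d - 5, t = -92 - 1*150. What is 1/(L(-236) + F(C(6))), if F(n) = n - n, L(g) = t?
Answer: -1/242 ≈ -0.0041322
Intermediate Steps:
t = -242 (t = -92 - 150 = -242)
L(g) = -242
C(d) = -5 + d³ (C(d) = d²*d - 5 = d³ - 5 = -5 + d³)
F(n) = 0
1/(L(-236) + F(C(6))) = 1/(-242 + 0) = 1/(-242) = -1/242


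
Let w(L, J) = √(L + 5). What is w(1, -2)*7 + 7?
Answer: 7 + 7*√6 ≈ 24.146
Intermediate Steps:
w(L, J) = √(5 + L)
w(1, -2)*7 + 7 = √(5 + 1)*7 + 7 = √6*7 + 7 = 7*√6 + 7 = 7 + 7*√6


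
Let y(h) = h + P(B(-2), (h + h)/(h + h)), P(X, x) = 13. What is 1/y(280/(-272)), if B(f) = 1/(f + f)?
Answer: 34/407 ≈ 0.083538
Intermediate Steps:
B(f) = 1/(2*f)
y(h) = 13 + h (y(h) = h + 13 = 13 + h)
1/y(280/(-272)) = 1/(13 + 280/(-272)) = 1/(13 + 280*(-1/272)) = 1/(13 - 35/34) = 1/(407/34) = 34/407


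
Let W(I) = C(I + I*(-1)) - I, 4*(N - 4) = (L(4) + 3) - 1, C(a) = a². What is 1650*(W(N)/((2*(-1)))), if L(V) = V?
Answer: 9075/2 ≈ 4537.5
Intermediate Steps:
N = 11/2 (N = 4 + ((4 + 3) - 1)/4 = 4 + (7 - 1)/4 = 4 + (¼)*6 = 4 + 3/2 = 11/2 ≈ 5.5000)
W(I) = -I (W(I) = (I + I*(-1))² - I = (I - I)² - I = 0² - I = 0 - I = -I)
1650*(W(N)/((2*(-1)))) = 1650*((-1*11/2)/((2*(-1)))) = 1650*(-11/2/(-2)) = 1650*(-11/2*(-½)) = 1650*(11/4) = 9075/2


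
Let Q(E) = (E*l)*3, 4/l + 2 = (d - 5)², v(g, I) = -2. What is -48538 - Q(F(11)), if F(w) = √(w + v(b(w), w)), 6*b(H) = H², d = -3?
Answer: -1504696/31 ≈ -48539.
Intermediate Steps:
b(H) = H²/6
l = 2/31 (l = 4/(-2 + (-3 - 5)²) = 4/(-2 + (-8)²) = 4/(-2 + 64) = 4/62 = 4*(1/62) = 2/31 ≈ 0.064516)
F(w) = √(-2 + w) (F(w) = √(w - 2) = √(-2 + w))
Q(E) = 6*E/31 (Q(E) = (E*(2/31))*3 = (2*E/31)*3 = 6*E/31)
-48538 - Q(F(11)) = -48538 - 6*√(-2 + 11)/31 = -48538 - 6*√9/31 = -48538 - 6*3/31 = -48538 - 1*18/31 = -48538 - 18/31 = -1504696/31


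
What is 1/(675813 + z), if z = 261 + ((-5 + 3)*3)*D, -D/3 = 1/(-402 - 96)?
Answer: 83/56114139 ≈ 1.4791e-6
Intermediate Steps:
D = 1/166 (D = -3/(-402 - 96) = -3/(-498) = -3*(-1/498) = 1/166 ≈ 0.0060241)
z = 21660/83 (z = 261 + ((-5 + 3)*3)*(1/166) = 261 - 2*3*(1/166) = 261 - 6*1/166 = 261 - 3/83 = 21660/83 ≈ 260.96)
1/(675813 + z) = 1/(675813 + 21660/83) = 1/(56114139/83) = 83/56114139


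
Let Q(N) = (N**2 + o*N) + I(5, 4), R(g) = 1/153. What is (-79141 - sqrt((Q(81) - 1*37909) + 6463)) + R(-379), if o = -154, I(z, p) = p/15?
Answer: -12108572/153 - I*sqrt(8405715)/15 ≈ -79141.0 - 193.28*I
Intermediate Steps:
I(z, p) = p/15 (I(z, p) = p*(1/15) = p/15)
R(g) = 1/153
Q(N) = 4/15 + N**2 - 154*N (Q(N) = (N**2 - 154*N) + (1/15)*4 = (N**2 - 154*N) + 4/15 = 4/15 + N**2 - 154*N)
(-79141 - sqrt((Q(81) - 1*37909) + 6463)) + R(-379) = (-79141 - sqrt(((4/15 + 81**2 - 154*81) - 1*37909) + 6463)) + 1/153 = (-79141 - sqrt(((4/15 + 6561 - 12474) - 37909) + 6463)) + 1/153 = (-79141 - sqrt((-88691/15 - 37909) + 6463)) + 1/153 = (-79141 - sqrt(-657326/15 + 6463)) + 1/153 = (-79141 - sqrt(-560381/15)) + 1/153 = (-79141 - I*sqrt(8405715)/15) + 1/153 = -12108572/153 - I*sqrt(8405715)/15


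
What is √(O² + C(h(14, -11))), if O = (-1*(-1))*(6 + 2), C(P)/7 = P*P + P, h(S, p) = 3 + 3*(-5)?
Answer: 2*√247 ≈ 31.432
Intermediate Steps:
h(S, p) = -12 (h(S, p) = 3 - 15 = -12)
C(P) = 7*P + 7*P² (C(P) = 7*(P*P + P) = 7*(P² + P) = 7*(P + P²) = 7*P + 7*P²)
O = 8 (O = 1*8 = 8)
√(O² + C(h(14, -11))) = √(8² + 7*(-12)*(1 - 12)) = √(64 + 7*(-12)*(-11)) = √(64 + 924) = √988 = 2*√247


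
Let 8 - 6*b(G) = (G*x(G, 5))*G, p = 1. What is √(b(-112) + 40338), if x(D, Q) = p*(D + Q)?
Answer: √2376366/3 ≈ 513.85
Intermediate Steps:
x(D, Q) = D + Q (x(D, Q) = 1*(D + Q) = D + Q)
b(G) = 4/3 - G²*(5 + G)/6 (b(G) = 4/3 - G*(G + 5)*G/6 = 4/3 - G*(5 + G)*G/6 = 4/3 - G²*(5 + G)/6)
√(b(-112) + 40338) = √((4/3 - ⅙*(-112)²*(5 - 112)) + 40338) = √((4/3 - ⅙*12544*(-107)) + 40338) = √((4/3 + 671104/3) + 40338) = √(671108/3 + 40338) = √(792122/3) = √2376366/3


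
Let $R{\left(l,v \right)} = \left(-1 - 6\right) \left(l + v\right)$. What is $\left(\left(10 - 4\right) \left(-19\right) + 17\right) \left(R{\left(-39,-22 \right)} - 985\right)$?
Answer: $54126$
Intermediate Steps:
$R{\left(l,v \right)} = - 7 l - 7 v$ ($R{\left(l,v \right)} = \left(-1 - 6\right) \left(l + v\right) = - 7 \left(l + v\right) = - 7 l - 7 v$)
$\left(\left(10 - 4\right) \left(-19\right) + 17\right) \left(R{\left(-39,-22 \right)} - 985\right) = \left(\left(10 - 4\right) \left(-19\right) + 17\right) \left(\left(\left(-7\right) \left(-39\right) - -154\right) - 985\right) = \left(\left(10 - 4\right) \left(-19\right) + 17\right) \left(\left(273 + 154\right) - 985\right) = \left(6 \left(-19\right) + 17\right) \left(427 - 985\right) = \left(-114 + 17\right) \left(-558\right) = \left(-97\right) \left(-558\right) = 54126$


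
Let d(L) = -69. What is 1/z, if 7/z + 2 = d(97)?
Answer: -71/7 ≈ -10.143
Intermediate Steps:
z = -7/71 (z = 7/(-2 - 69) = 7/(-71) = 7*(-1/71) = -7/71 ≈ -0.098592)
1/z = 1/(-7/71) = -71/7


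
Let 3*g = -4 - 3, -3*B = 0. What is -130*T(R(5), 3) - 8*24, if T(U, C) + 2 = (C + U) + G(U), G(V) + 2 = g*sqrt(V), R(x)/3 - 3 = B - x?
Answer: 718 + 910*I*sqrt(6)/3 ≈ 718.0 + 743.01*I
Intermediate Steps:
B = 0 (B = -1/3*0 = 0)
R(x) = 9 - 3*x (R(x) = 9 + 3*(0 - x) = 9 + 3*(-x) = 9 - 3*x)
g = -7/3 (g = (-4 - 3)/3 = (1/3)*(-7) = -7/3 ≈ -2.3333)
G(V) = -2 - 7*sqrt(V)/3
T(U, C) = -4 + C + U - 7*sqrt(U)/3 (T(U, C) = -2 + ((C + U) + (-2 - 7*sqrt(U)/3)) = -2 + (-2 + C + U - 7*sqrt(U)/3) = -4 + C + U - 7*sqrt(U)/3)
-130*T(R(5), 3) - 8*24 = -130*(-4 + 3 + (9 - 3*5) - 7*sqrt(9 - 3*5)/3) - 8*24 = -130*(-4 + 3 + (9 - 15) - 7*sqrt(9 - 15)/3) - 192 = -130*(-4 + 3 - 6 - 7*I*sqrt(6)/3) - 192 = -130*(-7 - 7*I*sqrt(6)/3) - 192 = (910 + 910*I*sqrt(6)/3) - 192 = 718 + 910*I*sqrt(6)/3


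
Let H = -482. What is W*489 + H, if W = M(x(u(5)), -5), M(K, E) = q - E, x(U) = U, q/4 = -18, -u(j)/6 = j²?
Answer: -33245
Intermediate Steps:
u(j) = -6*j²
q = -72 (q = 4*(-18) = -72)
M(K, E) = -72 - E
W = -67 (W = -72 - 1*(-5) = -72 + 5 = -67)
W*489 + H = -67*489 - 482 = -32763 - 482 = -33245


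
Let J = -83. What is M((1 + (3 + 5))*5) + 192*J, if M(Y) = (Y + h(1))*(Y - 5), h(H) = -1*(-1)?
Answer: -14096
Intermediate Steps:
h(H) = 1
M(Y) = (1 + Y)*(-5 + Y) (M(Y) = (Y + 1)*(Y - 5) = (1 + Y)*(-5 + Y))
M((1 + (3 + 5))*5) + 192*J = (-5 + ((1 + (3 + 5))*5)² - 4*(1 + (3 + 5))*5) + 192*(-83) = (-5 + ((1 + 8)*5)² - 4*(1 + 8)*5) - 15936 = (-5 + (9*5)² - 36*5) - 15936 = (-5 + 45² - 4*45) - 15936 = (-5 + 2025 - 180) - 15936 = 1840 - 15936 = -14096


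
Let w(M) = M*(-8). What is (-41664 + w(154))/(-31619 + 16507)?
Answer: 5362/1889 ≈ 2.8385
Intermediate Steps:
w(M) = -8*M
(-41664 + w(154))/(-31619 + 16507) = (-41664 - 8*154)/(-31619 + 16507) = (-41664 - 1232)/(-15112) = -42896*(-1/15112) = 5362/1889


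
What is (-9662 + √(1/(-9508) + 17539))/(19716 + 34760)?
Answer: -4831/27238 + 3*√44043383083/258978904 ≈ -0.17493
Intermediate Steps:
(-9662 + √(1/(-9508) + 17539))/(19716 + 34760) = (-9662 + √(-1/9508 + 17539))/54476 = (-9662 + √(166760811/9508))*(1/54476) = (-9662 + 3*√44043383083/4754)*(1/54476) = -4831/27238 + 3*√44043383083/258978904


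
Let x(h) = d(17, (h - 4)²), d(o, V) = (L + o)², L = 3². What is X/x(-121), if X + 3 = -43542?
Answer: -43545/676 ≈ -64.416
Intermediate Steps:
L = 9
X = -43545 (X = -3 - 43542 = -43545)
d(o, V) = (9 + o)²
x(h) = 676 (x(h) = (9 + 17)² = 26² = 676)
X/x(-121) = -43545/676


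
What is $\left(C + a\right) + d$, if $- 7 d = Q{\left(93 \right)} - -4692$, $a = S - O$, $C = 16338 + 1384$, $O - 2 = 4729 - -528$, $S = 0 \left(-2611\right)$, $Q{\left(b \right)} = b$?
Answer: $\frac{82456}{7} \approx 11779.0$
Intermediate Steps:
$S = 0$
$O = 5259$ ($O = 2 + \left(4729 - -528\right) = 2 + \left(4729 + 528\right) = 2 + 5257 = 5259$)
$C = 17722$
$a = -5259$ ($a = 0 - 5259 = -5259$)
$d = - \frac{4785}{7}$ ($d = - \frac{93 - -4692}{7} = - \frac{93 + 4692}{7} = \left(- \frac{1}{7}\right) 4785 = - \frac{4785}{7} \approx -683.57$)
$\left(C + a\right) + d = \left(17722 - 5259\right) - \frac{4785}{7} = 12463 - \frac{4785}{7} = \frac{82456}{7}$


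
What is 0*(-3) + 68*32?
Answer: 2176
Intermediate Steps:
0*(-3) + 68*32 = 0 + 2176 = 2176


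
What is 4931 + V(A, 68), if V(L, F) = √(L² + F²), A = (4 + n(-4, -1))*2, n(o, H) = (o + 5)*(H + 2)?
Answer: 4931 + 2*√1181 ≈ 4999.7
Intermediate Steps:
n(o, H) = (2 + H)*(5 + o) (n(o, H) = (5 + o)*(2 + H) = (2 + H)*(5 + o))
A = 10 (A = (4 + (10 + 2*(-4) + 5*(-1) - 1*(-4)))*2 = (4 + (10 - 8 - 5 + 4))*2 = (4 + 1)*2 = 5*2 = 10)
V(L, F) = √(F² + L²)
4931 + V(A, 68) = 4931 + √(68² + 10²) = 4931 + √(4624 + 100) = 4931 + √4724 = 4931 + 2*√1181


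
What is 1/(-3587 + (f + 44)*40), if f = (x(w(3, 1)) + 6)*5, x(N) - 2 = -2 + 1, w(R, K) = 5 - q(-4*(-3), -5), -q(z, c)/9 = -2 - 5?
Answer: -1/427 ≈ -0.0023419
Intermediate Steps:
q(z, c) = 63 (q(z, c) = -9*(-2 - 5) = -9*(-7) = 63)
w(R, K) = -58 (w(R, K) = 5 - 1*63 = 5 - 63 = -58)
x(N) = 1 (x(N) = 2 + (-2 + 1) = 2 - 1 = 1)
f = 35 (f = (1 + 6)*5 = 7*5 = 35)
1/(-3587 + (f + 44)*40) = 1/(-3587 + (35 + 44)*40) = 1/(-3587 + 79*40) = 1/(-3587 + 3160) = 1/(-427) = -1/427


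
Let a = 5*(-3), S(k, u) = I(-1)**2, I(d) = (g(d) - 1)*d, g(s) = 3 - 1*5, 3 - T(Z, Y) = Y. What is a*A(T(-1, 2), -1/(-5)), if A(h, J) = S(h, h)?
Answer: -135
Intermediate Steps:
T(Z, Y) = 3 - Y
g(s) = -2 (g(s) = 3 - 5 = -2)
I(d) = -3*d (I(d) = (-2 - 1)*d = -3*d)
S(k, u) = 9 (S(k, u) = (-3*(-1))**2 = 3**2 = 9)
A(h, J) = 9
a = -15
a*A(T(-1, 2), -1/(-5)) = -15*9 = -135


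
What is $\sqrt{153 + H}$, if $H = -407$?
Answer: $i \sqrt{254} \approx 15.937 i$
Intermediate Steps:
$\sqrt{153 + H} = \sqrt{153 - 407} = \sqrt{-254} = i \sqrt{254}$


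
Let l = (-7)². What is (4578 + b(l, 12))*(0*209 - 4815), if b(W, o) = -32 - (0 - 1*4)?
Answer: -21908250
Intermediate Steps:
l = 49
b(W, o) = -28 (b(W, o) = -32 - (0 - 4) = -32 - 1*(-4) = -32 + 4 = -28)
(4578 + b(l, 12))*(0*209 - 4815) = (4578 - 28)*(0*209 - 4815) = 4550*(0 - 4815) = 4550*(-4815) = -21908250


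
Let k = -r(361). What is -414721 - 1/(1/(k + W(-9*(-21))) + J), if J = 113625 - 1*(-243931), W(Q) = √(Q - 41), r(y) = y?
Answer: -6901842976477891241764/16642135258237097 - 2*√37/16642135258237097 ≈ -4.1472e+5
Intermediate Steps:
W(Q) = √(-41 + Q)
J = 357556 (J = 113625 + 243931 = 357556)
k = -361 (k = -1*361 = -361)
-414721 - 1/(1/(k + W(-9*(-21))) + J) = -414721 - 1/(1/(-361 + √(-41 - 9*(-21))) + 357556) = -414721 - 1/(1/(-361 + √(-41 + 189)) + 357556) = -414721 - 1/(1/(-361 + √148) + 357556) = -414721 - 1/(1/(-361 + 2*√37) + 357556) = -414721 - 1/(357556 + 1/(-361 + 2*√37))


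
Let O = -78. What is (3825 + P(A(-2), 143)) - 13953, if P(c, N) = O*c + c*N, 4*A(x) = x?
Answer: -20321/2 ≈ -10161.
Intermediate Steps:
A(x) = x/4
P(c, N) = -78*c + N*c (P(c, N) = -78*c + c*N = -78*c + N*c)
(3825 + P(A(-2), 143)) - 13953 = (3825 + ((¼)*(-2))*(-78 + 143)) - 13953 = (3825 - ½*65) - 13953 = (3825 - 65/2) - 13953 = 7585/2 - 13953 = -20321/2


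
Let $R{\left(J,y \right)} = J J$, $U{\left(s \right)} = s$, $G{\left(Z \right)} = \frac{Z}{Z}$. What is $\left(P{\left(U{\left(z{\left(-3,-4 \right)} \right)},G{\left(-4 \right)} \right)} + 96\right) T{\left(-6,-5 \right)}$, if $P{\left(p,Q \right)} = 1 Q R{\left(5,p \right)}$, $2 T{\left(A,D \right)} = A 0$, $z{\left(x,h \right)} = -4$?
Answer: $0$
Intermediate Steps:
$G{\left(Z \right)} = 1$
$T{\left(A,D \right)} = 0$ ($T{\left(A,D \right)} = \frac{A 0}{2} = \frac{1}{2} \cdot 0 = 0$)
$R{\left(J,y \right)} = J^{2}$
$P{\left(p,Q \right)} = 25 Q$ ($P{\left(p,Q \right)} = 1 Q 5^{2} = Q 25 = 25 Q$)
$\left(P{\left(U{\left(z{\left(-3,-4 \right)} \right)},G{\left(-4 \right)} \right)} + 96\right) T{\left(-6,-5 \right)} = \left(25 \cdot 1 + 96\right) 0 = \left(25 + 96\right) 0 = 121 \cdot 0 = 0$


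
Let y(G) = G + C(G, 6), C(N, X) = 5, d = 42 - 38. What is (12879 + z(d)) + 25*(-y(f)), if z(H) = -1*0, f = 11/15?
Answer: 38207/3 ≈ 12736.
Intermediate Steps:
d = 4
f = 11/15 (f = 11*(1/15) = 11/15 ≈ 0.73333)
y(G) = 5 + G (y(G) = G + 5 = 5 + G)
z(H) = 0
(12879 + z(d)) + 25*(-y(f)) = (12879 + 0) + 25*(-(5 + 11/15)) = 12879 + 25*(-1*86/15) = 12879 + 25*(-86/15) = 12879 - 430/3 = 38207/3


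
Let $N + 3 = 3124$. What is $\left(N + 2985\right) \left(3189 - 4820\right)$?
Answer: $-9958886$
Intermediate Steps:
$N = 3121$ ($N = -3 + 3124 = 3121$)
$\left(N + 2985\right) \left(3189 - 4820\right) = \left(3121 + 2985\right) \left(3189 - 4820\right) = 6106 \left(-1631\right) = -9958886$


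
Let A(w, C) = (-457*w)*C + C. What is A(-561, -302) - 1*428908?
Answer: -77855064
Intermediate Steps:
A(w, C) = C - 457*C*w (A(w, C) = -457*C*w + C = C - 457*C*w)
A(-561, -302) - 1*428908 = -302*(1 - 457*(-561)) - 1*428908 = -302*(1 + 256377) - 428908 = -302*256378 - 428908 = -77426156 - 428908 = -77855064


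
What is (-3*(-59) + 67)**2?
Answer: 59536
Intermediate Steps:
(-3*(-59) + 67)**2 = (177 + 67)**2 = 244**2 = 59536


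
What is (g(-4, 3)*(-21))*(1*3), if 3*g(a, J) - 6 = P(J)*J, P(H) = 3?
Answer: -315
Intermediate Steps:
g(a, J) = 2 + J (g(a, J) = 2 + (3*J)/3 = 2 + J)
(g(-4, 3)*(-21))*(1*3) = ((2 + 3)*(-21))*(1*3) = (5*(-21))*3 = -105*3 = -315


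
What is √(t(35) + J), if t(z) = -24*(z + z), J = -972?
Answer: 2*I*√663 ≈ 51.498*I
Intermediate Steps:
t(z) = -48*z
√(t(35) + J) = √(-48*35 - 972) = √(-1680 - 972) = √(-2652) = 2*I*√663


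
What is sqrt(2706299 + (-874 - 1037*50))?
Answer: 5*sqrt(106143) ≈ 1629.0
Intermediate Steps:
sqrt(2706299 + (-874 - 1037*50)) = sqrt(2706299 + (-874 - 51850)) = sqrt(2706299 - 52724) = sqrt(2653575) = 5*sqrt(106143)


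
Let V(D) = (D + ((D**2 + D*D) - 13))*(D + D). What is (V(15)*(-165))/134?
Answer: -1118700/67 ≈ -16697.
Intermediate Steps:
V(D) = 2*D*(-13 + D + 2*D**2) (V(D) = (D + ((D**2 + D**2) - 13))*(2*D) = (D + (2*D**2 - 13))*(2*D) = (D + (-13 + 2*D**2))*(2*D) = (-13 + D + 2*D**2)*(2*D) = 2*D*(-13 + D + 2*D**2))
(V(15)*(-165))/134 = ((2*15*(-13 + 15 + 2*15**2))*(-165))/134 = ((2*15*(-13 + 15 + 2*225))*(-165))*(1/134) = ((2*15*(-13 + 15 + 450))*(-165))*(1/134) = ((2*15*452)*(-165))*(1/134) = (13560*(-165))*(1/134) = -2237400*1/134 = -1118700/67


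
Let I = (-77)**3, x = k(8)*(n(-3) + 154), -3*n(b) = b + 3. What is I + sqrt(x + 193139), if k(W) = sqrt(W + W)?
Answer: -456533 + sqrt(193755) ≈ -4.5609e+5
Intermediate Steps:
n(b) = -1 - b/3 (n(b) = -(b + 3)/3 = -(3 + b)/3 = -1 - b/3)
k(W) = sqrt(2)*sqrt(W) (k(W) = sqrt(2*W) = sqrt(2)*sqrt(W))
x = 616 (x = (sqrt(2)*sqrt(8))*((-1 - 1/3*(-3)) + 154) = (sqrt(2)*(2*sqrt(2)))*((-1 + 1) + 154) = 4*(0 + 154) = 4*154 = 616)
I = -456533
I + sqrt(x + 193139) = -456533 + sqrt(616 + 193139) = -456533 + sqrt(193755)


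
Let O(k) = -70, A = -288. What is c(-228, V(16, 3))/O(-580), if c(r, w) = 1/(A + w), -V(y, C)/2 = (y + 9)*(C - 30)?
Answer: -1/74340 ≈ -1.3452e-5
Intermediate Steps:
V(y, C) = -2*(-30 + C)*(9 + y) (V(y, C) = -2*(y + 9)*(C - 30) = -2*(9 + y)*(-30 + C) = -2*(-30 + C)*(9 + y))
c(r, w) = 1/(-288 + w)
c(-228, V(16, 3))/O(-580) = 1/((-288 + (540 - 18*3 + 60*16 - 2*3*16))*(-70)) = -1/70/(-288 + (540 - 54 + 960 - 96)) = -1/70/(-288 + 1350) = -1/70/1062 = (1/1062)*(-1/70) = -1/74340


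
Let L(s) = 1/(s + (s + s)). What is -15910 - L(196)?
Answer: -9355081/588 ≈ -15910.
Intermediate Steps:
L(s) = 1/(3*s) (L(s) = 1/(s + 2*s) = 1/(3*s))
-15910 - L(196) = -15910 - 1/(3*196) = -15910 - 1*1/588 = -15910 - 1/588 = -9355081/588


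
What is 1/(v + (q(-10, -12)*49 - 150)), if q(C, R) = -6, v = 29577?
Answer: 1/29133 ≈ 3.4325e-5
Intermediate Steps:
1/(v + (q(-10, -12)*49 - 150)) = 1/(29577 + (-6*49 - 150)) = 1/(29577 + (-294 - 150)) = 1/(29577 - 444) = 1/29133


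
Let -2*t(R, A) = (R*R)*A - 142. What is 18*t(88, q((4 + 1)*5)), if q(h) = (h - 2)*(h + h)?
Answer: -80149122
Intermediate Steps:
q(h) = 2*h*(-2 + h) (q(h) = (-2 + h)*(2*h) = 2*h*(-2 + h))
t(R, A) = 71 - A*R**2/2 (t(R, A) = -((R*R)*A - 142)/2 = -(R**2*A - 142)/2 = -(A*R**2 - 142)/2 = -(-142 + A*R**2)/2 = 71 - A*R**2/2)
18*t(88, q((4 + 1)*5)) = 18*(71 - 1/2*2*((4 + 1)*5)*(-2 + (4 + 1)*5)*88**2) = 18*(71 - 1/2*2*(5*5)*(-2 + 5*5)*7744) = 18*(71 - 1/2*2*25*(-2 + 25)*7744) = 18*(71 - 1/2*2*25*23*7744) = 18*(71 - 1/2*1150*7744) = 18*(71 - 4452800) = 18*(-4452729) = -80149122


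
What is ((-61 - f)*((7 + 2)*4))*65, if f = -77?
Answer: 37440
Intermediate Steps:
((-61 - f)*((7 + 2)*4))*65 = ((-61 - 1*(-77))*((7 + 2)*4))*65 = ((-61 + 77)*(9*4))*65 = (16*36)*65 = 576*65 = 37440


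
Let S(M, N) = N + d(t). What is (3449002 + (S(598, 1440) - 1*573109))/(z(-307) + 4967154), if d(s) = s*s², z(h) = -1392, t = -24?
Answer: 954503/1655254 ≈ 0.57665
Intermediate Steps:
d(s) = s³
S(M, N) = -13824 + N (S(M, N) = N + (-24)³ = N - 13824 = -13824 + N)
(3449002 + (S(598, 1440) - 1*573109))/(z(-307) + 4967154) = (3449002 + ((-13824 + 1440) - 1*573109))/(-1392 + 4967154) = (3449002 + (-12384 - 573109))/4965762 = (3449002 - 585493)*(1/4965762) = 2863509*(1/4965762) = 954503/1655254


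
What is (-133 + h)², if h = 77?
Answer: 3136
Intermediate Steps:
(-133 + h)² = (-133 + 77)² = (-56)² = 3136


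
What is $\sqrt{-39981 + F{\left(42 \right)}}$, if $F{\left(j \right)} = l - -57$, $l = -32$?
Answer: $2 i \sqrt{9989} \approx 199.89 i$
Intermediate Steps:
$F{\left(j \right)} = 25$ ($F{\left(j \right)} = -32 - -57 = -32 + 57 = 25$)
$\sqrt{-39981 + F{\left(42 \right)}} = \sqrt{-39981 + 25} = \sqrt{-39956} = 2 i \sqrt{9989}$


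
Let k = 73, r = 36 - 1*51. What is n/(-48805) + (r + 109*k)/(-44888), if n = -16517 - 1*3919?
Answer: 264860929/1095379420 ≈ 0.24180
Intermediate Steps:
r = -15 (r = 36 - 51 = -15)
n = -20436 (n = -16517 - 3919 = -20436)
n/(-48805) + (r + 109*k)/(-44888) = -20436/(-48805) + (-15 + 109*73)/(-44888) = -20436*(-1/48805) + (-15 + 7957)*(-1/44888) = 20436/48805 + 7942*(-1/44888) = 20436/48805 - 3971/22444 = 264860929/1095379420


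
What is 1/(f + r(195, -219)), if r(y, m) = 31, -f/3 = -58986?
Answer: 1/176989 ≈ 5.6501e-6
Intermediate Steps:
f = 176958 (f = -3*(-58986) = 176958)
1/(f + r(195, -219)) = 1/(176958 + 31) = 1/176989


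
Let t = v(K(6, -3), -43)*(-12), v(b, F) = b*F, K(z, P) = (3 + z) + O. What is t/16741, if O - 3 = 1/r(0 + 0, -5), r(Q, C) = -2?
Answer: 5934/16741 ≈ 0.35446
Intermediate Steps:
O = 5/2 (O = 3 + 1/(-2) = 3 - ½ = 5/2 ≈ 2.5000)
K(z, P) = 11/2 + z (K(z, P) = (3 + z) + 5/2 = 11/2 + z)
v(b, F) = F*b
t = 5934 (t = -43*(11/2 + 6)*(-12) = -43*23/2*(-12) = -989/2*(-12) = 5934)
t/16741 = 5934/16741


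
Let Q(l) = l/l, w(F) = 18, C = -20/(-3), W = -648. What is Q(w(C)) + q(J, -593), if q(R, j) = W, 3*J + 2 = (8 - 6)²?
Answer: -647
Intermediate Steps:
J = ⅔ (J = -⅔ + (8 - 6)²/3 = -⅔ + (⅓)*2² = -⅔ + (⅓)*4 = -⅔ + 4/3 = ⅔ ≈ 0.66667)
C = 20/3 (C = -20*(-⅓) = 20/3 ≈ 6.6667)
q(R, j) = -648
Q(l) = 1
Q(w(C)) + q(J, -593) = 1 - 648 = -647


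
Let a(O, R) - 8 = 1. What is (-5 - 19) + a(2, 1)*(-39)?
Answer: -375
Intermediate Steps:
a(O, R) = 9 (a(O, R) = 8 + 1 = 9)
(-5 - 19) + a(2, 1)*(-39) = (-5 - 19) + 9*(-39) = -24 - 351 = -375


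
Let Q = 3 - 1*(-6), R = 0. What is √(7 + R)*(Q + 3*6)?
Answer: 27*√7 ≈ 71.435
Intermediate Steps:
Q = 9 (Q = 3 + 6 = 9)
√(7 + R)*(Q + 3*6) = √(7 + 0)*(9 + 3*6) = √7*(9 + 18) = √7*27 = 27*√7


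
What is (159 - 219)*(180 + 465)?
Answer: -38700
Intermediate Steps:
(159 - 219)*(180 + 465) = -60*645 = -38700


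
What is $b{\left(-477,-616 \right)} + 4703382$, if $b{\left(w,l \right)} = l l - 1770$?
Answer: $5081068$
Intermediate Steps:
$b{\left(w,l \right)} = -1770 + l^{2}$ ($b{\left(w,l \right)} = l^{2} - 1770 = -1770 + l^{2}$)
$b{\left(-477,-616 \right)} + 4703382 = \left(-1770 + \left(-616\right)^{2}\right) + 4703382 = \left(-1770 + 379456\right) + 4703382 = 377686 + 4703382 = 5081068$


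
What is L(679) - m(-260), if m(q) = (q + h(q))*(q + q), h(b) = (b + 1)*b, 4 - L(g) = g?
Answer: 34880925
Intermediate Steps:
L(g) = 4 - g
h(b) = b*(1 + b) (h(b) = (1 + b)*b = b*(1 + b))
m(q) = 2*q*(q + q*(1 + q)) (m(q) = (q + q*(1 + q))*(q + q) = (q + q*(1 + q))*(2*q) = 2*q*(q + q*(1 + q)))
L(679) - m(-260) = (4 - 1*679) - 2*(-260)**2*(2 - 260) = (4 - 679) - 2*67600*(-258) = -675 - 1*(-34881600) = -675 + 34881600 = 34880925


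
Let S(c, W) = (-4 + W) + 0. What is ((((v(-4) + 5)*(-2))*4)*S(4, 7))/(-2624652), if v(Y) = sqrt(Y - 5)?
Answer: 10/218721 + 2*I/72907 ≈ 4.572e-5 + 2.7432e-5*I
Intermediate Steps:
S(c, W) = -4 + W
v(Y) = sqrt(-5 + Y)
((((v(-4) + 5)*(-2))*4)*S(4, 7))/(-2624652) = ((((sqrt(-5 - 4) + 5)*(-2))*4)*(-4 + 7))/(-2624652) = ((((sqrt(-9) + 5)*(-2))*4)*3)*(-1/2624652) = ((((3*I + 5)*(-2))*4)*3)*(-1/2624652) = ((((5 + 3*I)*(-2))*4)*3)*(-1/2624652) = (((-10 - 6*I)*4)*3)*(-1/2624652) = ((-40 - 24*I)*3)*(-1/2624652) = (-120 - 72*I)*(-1/2624652) = 10/218721 + 2*I/72907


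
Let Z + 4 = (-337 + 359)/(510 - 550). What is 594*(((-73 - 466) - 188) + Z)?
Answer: -4345407/10 ≈ -4.3454e+5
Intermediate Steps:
Z = -91/20 (Z = -4 + (-337 + 359)/(510 - 550) = -4 + 22/(-40) = -4 + 22*(-1/40) = -4 - 11/20 = -91/20 ≈ -4.5500)
594*(((-73 - 466) - 188) + Z) = 594*(((-73 - 466) - 188) - 91/20) = 594*((-539 - 188) - 91/20) = 594*(-727 - 91/20) = 594*(-14631/20) = -4345407/10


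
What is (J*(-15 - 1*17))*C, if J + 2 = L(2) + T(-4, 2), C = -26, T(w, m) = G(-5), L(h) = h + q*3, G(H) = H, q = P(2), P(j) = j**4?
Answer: 35776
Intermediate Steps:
q = 16 (q = 2**4 = 16)
L(h) = 48 + h (L(h) = h + 16*3 = h + 48 = 48 + h)
T(w, m) = -5
J = 43 (J = -2 + ((48 + 2) - 5) = -2 + (50 - 5) = -2 + 45 = 43)
(J*(-15 - 1*17))*C = (43*(-15 - 1*17))*(-26) = (43*(-15 - 17))*(-26) = (43*(-32))*(-26) = -1376*(-26) = 35776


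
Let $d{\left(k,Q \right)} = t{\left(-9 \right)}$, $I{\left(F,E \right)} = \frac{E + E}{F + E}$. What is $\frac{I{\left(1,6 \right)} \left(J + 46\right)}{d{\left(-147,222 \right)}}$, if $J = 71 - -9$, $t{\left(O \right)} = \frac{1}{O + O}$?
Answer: $-3888$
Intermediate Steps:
$I{\left(F,E \right)} = \frac{2 E}{E + F}$
$t{\left(O \right)} = \frac{1}{2 O}$
$J = 80$ ($J = 71 + 9 = 80$)
$d{\left(k,Q \right)} = - \frac{1}{18}$ ($d{\left(k,Q \right)} = \frac{1}{2 \left(-9\right)} = \frac{1}{2} \left(- \frac{1}{9}\right) = - \frac{1}{18}$)
$\frac{I{\left(1,6 \right)} \left(J + 46\right)}{d{\left(-147,222 \right)}} = \frac{2 \cdot 6 \frac{1}{6 + 1} \left(80 + 46\right)}{- \frac{1}{18}} = 2 \cdot 6 \cdot \frac{1}{7} \cdot 126 \left(-18\right) = \frac{12}{7} \cdot 126 \left(-18\right) = 216 \left(-18\right) = -3888$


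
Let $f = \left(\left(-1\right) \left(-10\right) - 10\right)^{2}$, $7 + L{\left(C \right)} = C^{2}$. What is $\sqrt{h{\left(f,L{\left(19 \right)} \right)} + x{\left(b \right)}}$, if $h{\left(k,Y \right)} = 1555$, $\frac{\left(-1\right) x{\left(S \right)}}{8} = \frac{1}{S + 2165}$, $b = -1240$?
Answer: $\frac{\sqrt{53219579}}{185} \approx 39.433$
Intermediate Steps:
$x{\left(S \right)} = - \frac{8}{2165 + S}$ ($x{\left(S \right)} = - \frac{8}{S + 2165} = - \frac{8}{2165 + S}$)
$L{\left(C \right)} = -7 + C^{2}$
$f = 0$ ($f = \left(10 - 10\right)^{2} = 0^{2} = 0$)
$\sqrt{h{\left(f,L{\left(19 \right)} \right)} + x{\left(b \right)}} = \sqrt{1555 - \frac{8}{2165 - 1240}} = \sqrt{1555 - \frac{8}{925}} = \sqrt{\frac{1438367}{925}} = \frac{\sqrt{53219579}}{185}$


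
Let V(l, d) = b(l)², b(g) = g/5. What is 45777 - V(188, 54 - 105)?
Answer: 1109081/25 ≈ 44363.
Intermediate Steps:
b(g) = g/5 (b(g) = g*(⅕) = g/5)
V(l, d) = l²/25 (V(l, d) = (l/5)² = l²/25)
45777 - V(188, 54 - 105) = 45777 - 188²/25 = 45777 - 35344/25 = 1109081/25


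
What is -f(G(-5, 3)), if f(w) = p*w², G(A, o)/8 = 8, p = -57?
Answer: 233472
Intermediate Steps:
G(A, o) = 64 (G(A, o) = 8*8 = 64)
f(w) = -57*w²
-f(G(-5, 3)) = -(-57)*64² = -(-57)*4096 = -1*(-233472) = 233472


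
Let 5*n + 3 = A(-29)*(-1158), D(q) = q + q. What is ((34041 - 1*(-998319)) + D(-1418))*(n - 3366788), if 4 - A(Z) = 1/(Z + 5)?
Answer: -17335766762833/5 ≈ -3.4672e+12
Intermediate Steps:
A(Z) = 4 - 1/(5 + Z) (A(Z) = 4 - 1/(Z + 5) = 4 - 1/(5 + Z))
D(q) = 2*q
n = -18733/20 (n = -⅗ + (((19 + 4*(-29))/(5 - 29))*(-1158))/5 = -⅗ + (((19 - 116)/(-24))*(-1158))/5 = -⅗ + (-1/24*(-97)*(-1158))/5 = -⅗ + ((97/24)*(-1158))/5 = -⅗ + (⅕)*(-18721/4) = -⅗ - 18721/20 = -18733/20 ≈ -936.65)
((34041 - 1*(-998319)) + D(-1418))*(n - 3366788) = ((34041 - 1*(-998319)) + 2*(-1418))*(-18733/20 - 3366788) = ((34041 + 998319) - 2836)*(-67354493/20) = (1032360 - 2836)*(-67354493/20) = 1029524*(-67354493/20) = -17335766762833/5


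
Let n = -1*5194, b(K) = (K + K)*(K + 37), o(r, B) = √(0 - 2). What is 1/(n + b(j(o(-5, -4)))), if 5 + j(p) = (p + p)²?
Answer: -1/5818 ≈ -0.00017188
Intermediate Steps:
o(r, B) = I*√2 (o(r, B) = √(-2) = I*√2)
j(p) = -5 + 4*p² (j(p) = -5 + (p + p)² = -5 + (2*p)² = -5 + 4*p²)
b(K) = 2*K*(37 + K) (b(K) = (2*K)*(37 + K) = 2*K*(37 + K))
n = -5194
1/(n + b(j(o(-5, -4)))) = 1/(-5194 + 2*(-5 + 4*(I*√2)²)*(37 + (-5 + 4*(I*√2)²))) = 1/(-5194 + 2*(-5 + 4*(-2))*(37 + (-5 + 4*(-2)))) = 1/(-5194 + 2*(-5 - 8)*(37 + (-5 - 8))) = 1/(-5194 + 2*(-13)*(37 - 13)) = 1/(-5194 + 2*(-13)*24) = 1/(-5194 - 624) = 1/(-5818) = -1/5818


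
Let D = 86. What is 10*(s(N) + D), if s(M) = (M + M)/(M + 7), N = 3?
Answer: 866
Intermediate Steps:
s(M) = 2*M/(7 + M) (s(M) = (2*M)/(7 + M) = 2*M/(7 + M))
10*(s(N) + D) = 10*(2*3/(7 + 3) + 86) = 10*(2*3/10 + 86) = 10*(2*3*(⅒) + 86) = 10*(⅗ + 86) = 10*(433/5) = 866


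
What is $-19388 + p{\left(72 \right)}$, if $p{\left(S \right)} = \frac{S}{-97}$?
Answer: $- \frac{1880708}{97} \approx -19389.0$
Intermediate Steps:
$p{\left(S \right)} = - \frac{S}{97}$ ($p{\left(S \right)} = S \left(- \frac{1}{97}\right) = - \frac{S}{97}$)
$-19388 + p{\left(72 \right)} = -19388 - \frac{72}{97} = - \frac{1880708}{97}$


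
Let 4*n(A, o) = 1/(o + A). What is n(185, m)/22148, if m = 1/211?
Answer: 211/3458277312 ≈ 6.1013e-8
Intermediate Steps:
m = 1/211 ≈ 0.0047393
n(A, o) = 1/(4*(A + o)) (n(A, o) = 1/(4*(o + A)) = 1/(4*(A + o)))
n(185, m)/22148 = (1/(4*(185 + 1/211)))/22148 = (1/(4*(39036/211)))*(1/22148) = ((1/4)*(211/39036))*(1/22148) = (211/156144)*(1/22148) = 211/3458277312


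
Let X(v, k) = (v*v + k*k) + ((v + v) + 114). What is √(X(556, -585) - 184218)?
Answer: 3*√52041 ≈ 684.38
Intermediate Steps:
X(v, k) = 114 + k² + v² + 2*v (X(v, k) = (v² + k²) + (2*v + 114) = (k² + v²) + (114 + 2*v) = 114 + k² + v² + 2*v)
√(X(556, -585) - 184218) = √((114 + (-585)² + 556² + 2*556) - 184218) = √((114 + 342225 + 309136 + 1112) - 184218) = √(652587 - 184218) = √468369 = 3*√52041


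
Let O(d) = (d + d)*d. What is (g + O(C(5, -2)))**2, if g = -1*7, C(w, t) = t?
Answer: 1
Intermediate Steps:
O(d) = 2*d**2 (O(d) = (2*d)*d = 2*d**2)
g = -7
(g + O(C(5, -2)))**2 = (-7 + 2*(-2)**2)**2 = (-7 + 2*4)**2 = (-7 + 8)**2 = 1**2 = 1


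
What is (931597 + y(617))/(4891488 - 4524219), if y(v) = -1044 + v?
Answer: 310390/122423 ≈ 2.5354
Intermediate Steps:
(931597 + y(617))/(4891488 - 4524219) = (931597 + (-1044 + 617))/(4891488 - 4524219) = (931597 - 427)/367269 = 931170*(1/367269) = 310390/122423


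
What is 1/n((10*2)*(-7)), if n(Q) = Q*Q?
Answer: 1/19600 ≈ 5.1020e-5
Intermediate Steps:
n(Q) = Q²
1/n((10*2)*(-7)) = 1/(((10*2)*(-7))²) = 1/((20*(-7))²) = 1/((-140)²) = 1/19600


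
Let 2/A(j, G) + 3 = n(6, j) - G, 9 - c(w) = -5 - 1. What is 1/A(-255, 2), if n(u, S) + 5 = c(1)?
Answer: 5/2 ≈ 2.5000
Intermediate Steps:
c(w) = 15 (c(w) = 9 - (-5 - 1) = 9 - 1*(-6) = 9 + 6 = 15)
n(u, S) = 10 (n(u, S) = -5 + 15 = 10)
A(j, G) = 2/(7 - G) (A(j, G) = 2/(-3 + (10 - G)) = 2/(7 - G))
1/A(-255, 2) = 1/(-2/(-7 + 2)) = 1/(-2/(-5)) = 1/(-2*(-⅕)) = 1/(⅖) = 5/2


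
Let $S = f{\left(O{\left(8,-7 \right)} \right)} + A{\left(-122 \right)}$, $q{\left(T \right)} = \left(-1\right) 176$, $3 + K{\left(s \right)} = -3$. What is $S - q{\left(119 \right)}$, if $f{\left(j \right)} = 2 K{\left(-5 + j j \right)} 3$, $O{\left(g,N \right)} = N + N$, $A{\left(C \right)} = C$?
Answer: $18$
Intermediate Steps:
$K{\left(s \right)} = -6$ ($K{\left(s \right)} = -3 - 3 = -6$)
$O{\left(g,N \right)} = 2 N$
$f{\left(j \right)} = -36$ ($f{\left(j \right)} = 2 \left(-6\right) 3 = \left(-12\right) 3 = -36$)
$q{\left(T \right)} = -176$
$S = -158$ ($S = -36 - 122 = -158$)
$S - q{\left(119 \right)} = -158 - -176 = -158 + 176 = 18$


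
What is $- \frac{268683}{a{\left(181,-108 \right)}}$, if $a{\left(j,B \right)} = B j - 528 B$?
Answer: $- \frac{89561}{12492} \approx -7.1695$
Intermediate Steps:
$a{\left(j,B \right)} = - 528 B + B j$
$- \frac{268683}{a{\left(181,-108 \right)}} = - \frac{268683}{\left(-108\right) \left(-528 + 181\right)} = - \frac{268683}{\left(-108\right) \left(-347\right)} = - \frac{268683}{37476} = \left(-268683\right) \frac{1}{37476} = - \frac{89561}{12492}$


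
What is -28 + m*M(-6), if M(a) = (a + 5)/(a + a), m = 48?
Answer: -24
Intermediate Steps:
M(a) = (5 + a)/(2*a) (M(a) = (5 + a)/((2*a)) = (5 + a)*(1/(2*a)) = (5 + a)/(2*a))
-28 + m*M(-6) = -28 + 48*((½)*(5 - 6)/(-6)) = -28 + 48*((½)*(-⅙)*(-1)) = -28 + 48*(1/12) = -28 + 4 = -24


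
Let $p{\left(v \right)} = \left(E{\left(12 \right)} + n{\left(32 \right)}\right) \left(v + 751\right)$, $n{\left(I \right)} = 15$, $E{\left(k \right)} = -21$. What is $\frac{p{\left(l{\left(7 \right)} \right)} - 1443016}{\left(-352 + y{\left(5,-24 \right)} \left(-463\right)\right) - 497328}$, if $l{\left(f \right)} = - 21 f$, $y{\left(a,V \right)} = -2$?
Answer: $\frac{723320}{248377} \approx 2.9122$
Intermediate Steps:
$p{\left(v \right)} = -4506 - 6 v$ ($p{\left(v \right)} = \left(-21 + 15\right) \left(v + 751\right) = - 6 \left(751 + v\right) = -4506 - 6 v$)
$\frac{p{\left(l{\left(7 \right)} \right)} - 1443016}{\left(-352 + y{\left(5,-24 \right)} \left(-463\right)\right) - 497328} = \frac{\left(-4506 - 6 \left(\left(-21\right) 7\right)\right) - 1443016}{\left(-352 - -926\right) - 497328} = \frac{\left(-4506 - -882\right) - 1443016}{\left(-352 + 926\right) - 497328} = \frac{\left(-4506 + 882\right) - 1443016}{574 - 497328} = \frac{-3624 - 1443016}{-496754} = \left(-1446640\right) \left(- \frac{1}{496754}\right) = \frac{723320}{248377}$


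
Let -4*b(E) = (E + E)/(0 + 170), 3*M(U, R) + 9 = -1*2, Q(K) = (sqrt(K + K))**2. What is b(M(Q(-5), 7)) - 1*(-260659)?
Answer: 265872191/1020 ≈ 2.6066e+5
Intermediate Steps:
Q(K) = 2*K (Q(K) = (sqrt(2*K))**2 = (sqrt(2)*sqrt(K))**2 = 2*K)
M(U, R) = -11/3 (M(U, R) = -3 + (-1*2)/3 = -3 + (1/3)*(-2) = -3 - 2/3 = -11/3)
b(E) = -E/340 (b(E) = -(E + E)/(4*(0 + 170)) = -2*E/(4*170) = -E/340)
b(M(Q(-5), 7)) - 1*(-260659) = -1/340*(-11/3) - 1*(-260659) = 11/1020 + 260659 = 265872191/1020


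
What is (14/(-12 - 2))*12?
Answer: -12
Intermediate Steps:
(14/(-12 - 2))*12 = (14/(-14))*12 = -1/14*14*12 = -1*12 = -12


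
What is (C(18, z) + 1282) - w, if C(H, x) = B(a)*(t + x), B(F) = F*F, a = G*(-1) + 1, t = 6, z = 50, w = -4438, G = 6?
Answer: 7120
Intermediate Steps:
a = -5 (a = 6*(-1) + 1 = -6 + 1 = -5)
B(F) = F²
C(H, x) = 150 + 25*x (C(H, x) = (-5)²*(6 + x) = 25*(6 + x) = 150 + 25*x)
(C(18, z) + 1282) - w = ((150 + 25*50) + 1282) - 1*(-4438) = ((150 + 1250) + 1282) + 4438 = (1400 + 1282) + 4438 = 2682 + 4438 = 7120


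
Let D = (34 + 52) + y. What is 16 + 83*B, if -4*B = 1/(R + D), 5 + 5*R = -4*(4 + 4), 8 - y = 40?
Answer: 14497/932 ≈ 15.555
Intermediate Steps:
y = -32 (y = 8 - 1*40 = 8 - 40 = -32)
D = 54 (D = (34 + 52) - 32 = 86 - 32 = 54)
R = -37/5 (R = -1 + (-4*(4 + 4))/5 = -1 + (-4*8)/5 = -1 + (1/5)*(-32) = -1 - 32/5 = -37/5 ≈ -7.4000)
B = -5/932 (B = -1/(4*(-37/5 + 54)) = -1/(4*233/5) = -1/4*5/233 = -5/932 ≈ -0.0053648)
16 + 83*B = 16 + 83*(-5/932) = 16 - 415/932 = 14497/932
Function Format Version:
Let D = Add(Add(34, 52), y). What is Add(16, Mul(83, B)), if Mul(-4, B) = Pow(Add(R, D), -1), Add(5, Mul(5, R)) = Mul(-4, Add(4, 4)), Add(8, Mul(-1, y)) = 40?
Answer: Rational(14497, 932) ≈ 15.555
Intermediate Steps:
y = -32 (y = Add(8, Mul(-1, 40)) = Add(8, -40) = -32)
D = 54 (D = Add(Add(34, 52), -32) = Add(86, -32) = 54)
R = Rational(-37, 5) (R = Add(-1, Mul(Rational(1, 5), Mul(-4, Add(4, 4)))) = Add(-1, Mul(Rational(1, 5), Mul(-4, 8))) = Add(-1, Mul(Rational(1, 5), -32)) = Add(-1, Rational(-32, 5)) = Rational(-37, 5) ≈ -7.4000)
B = Rational(-5, 932) (B = Mul(Rational(-1, 4), Pow(Add(Rational(-37, 5), 54), -1)) = Mul(Rational(-1, 4), Pow(Rational(233, 5), -1)) = Mul(Rational(-1, 4), Rational(5, 233)) = Rational(-5, 932) ≈ -0.0053648)
Add(16, Mul(83, B)) = Add(16, Mul(83, Rational(-5, 932))) = Add(16, Rational(-415, 932)) = Rational(14497, 932)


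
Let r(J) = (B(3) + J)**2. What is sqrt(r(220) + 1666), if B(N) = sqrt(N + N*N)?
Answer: sqrt(50078 + 880*sqrt(3)) ≈ 227.16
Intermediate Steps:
B(N) = sqrt(N + N**2)
r(J) = (J + 2*sqrt(3))**2 (r(J) = (sqrt(3*(1 + 3)) + J)**2 = (sqrt(3*4) + J)**2 = (sqrt(12) + J)**2 = (2*sqrt(3) + J)**2 = (J + 2*sqrt(3))**2)
sqrt(r(220) + 1666) = sqrt((220 + 2*sqrt(3))**2 + 1666) = sqrt(1666 + (220 + 2*sqrt(3))**2)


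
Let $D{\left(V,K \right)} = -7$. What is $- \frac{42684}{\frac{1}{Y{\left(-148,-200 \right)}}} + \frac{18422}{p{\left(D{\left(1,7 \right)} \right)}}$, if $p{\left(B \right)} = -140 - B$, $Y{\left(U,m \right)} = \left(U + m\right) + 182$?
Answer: $\frac{942358930}{133} \approx 7.0854 \cdot 10^{6}$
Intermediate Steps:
$Y{\left(U,m \right)} = 182 + U + m$
$- \frac{42684}{\frac{1}{Y{\left(-148,-200 \right)}}} + \frac{18422}{p{\left(D{\left(1,7 \right)} \right)}} = - \frac{42684}{\frac{1}{182 - 148 - 200}} + \frac{18422}{-140 - -7} = - \frac{42684}{\frac{1}{-166}} + \frac{18422}{-140 + 7} = - \frac{42684}{- \frac{1}{166}} + \frac{18422}{-133} = \left(-42684\right) \left(-166\right) + 18422 \left(- \frac{1}{133}\right) = 7085544 - \frac{18422}{133} = \frac{942358930}{133}$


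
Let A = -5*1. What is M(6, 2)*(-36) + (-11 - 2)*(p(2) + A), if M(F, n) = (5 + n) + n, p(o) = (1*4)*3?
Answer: -415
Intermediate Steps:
p(o) = 12 (p(o) = 4*3 = 12)
A = -5
M(F, n) = 5 + 2*n
M(6, 2)*(-36) + (-11 - 2)*(p(2) + A) = (5 + 2*2)*(-36) + (-11 - 2)*(12 - 5) = (5 + 4)*(-36) - 13*7 = 9*(-36) - 91 = -324 - 91 = -415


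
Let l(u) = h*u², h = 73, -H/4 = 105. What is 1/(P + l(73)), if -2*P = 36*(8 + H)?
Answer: 1/396433 ≈ 2.5225e-6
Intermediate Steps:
H = -420 (H = -4*105 = -420)
P = 7416 (P = -18*(8 - 420) = -18*(-412) = -½*(-14832) = 7416)
l(u) = 73*u²
1/(P + l(73)) = 1/(7416 + 73*73²) = 1/(7416 + 73*5329) = 1/(7416 + 389017) = 1/396433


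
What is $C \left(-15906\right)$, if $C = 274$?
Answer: $-4358244$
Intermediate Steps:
$C \left(-15906\right) = 274 \left(-15906\right) = -4358244$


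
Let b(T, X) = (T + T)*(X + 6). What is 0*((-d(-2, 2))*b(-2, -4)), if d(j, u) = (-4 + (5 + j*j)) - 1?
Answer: 0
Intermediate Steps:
d(j, u) = j**2 (d(j, u) = (-4 + (5 + j**2)) - 1 = (1 + j**2) - 1 = j**2)
b(T, X) = 2*T*(6 + X) (b(T, X) = (2*T)*(6 + X) = 2*T*(6 + X))
0*((-d(-2, 2))*b(-2, -4)) = 0*((-1*(-2)**2)*(2*(-2)*(6 - 4))) = 0*((-1*4)*(2*(-2)*2)) = 0*(-4*(-8)) = 0*32 = 0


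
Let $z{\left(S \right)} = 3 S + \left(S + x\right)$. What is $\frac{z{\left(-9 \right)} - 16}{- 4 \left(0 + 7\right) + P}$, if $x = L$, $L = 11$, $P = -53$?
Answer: $\frac{41}{81} \approx 0.50617$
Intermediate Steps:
$x = 11$
$z{\left(S \right)} = 11 + 4 S$ ($z{\left(S \right)} = 3 S + \left(S + 11\right) = 3 S + \left(11 + S\right) = 11 + 4 S$)
$\frac{z{\left(-9 \right)} - 16}{- 4 \left(0 + 7\right) + P} = \frac{\left(11 + 4 \left(-9\right)\right) - 16}{- 4 \left(0 + 7\right) - 53} = \frac{\left(11 - 36\right) - 16}{\left(-4\right) 7 - 53} = \frac{-25 - 16}{-28 - 53} = - \frac{41}{-81} = \left(-41\right) \left(- \frac{1}{81}\right) = \frac{41}{81}$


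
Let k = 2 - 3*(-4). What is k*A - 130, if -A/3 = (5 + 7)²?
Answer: -6178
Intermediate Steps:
k = 14 (k = 2 + 12 = 14)
A = -432 (A = -3*(5 + 7)² = -3*12² = -3*144 = -432)
k*A - 130 = 14*(-432) - 130 = -6048 - 130 = -6178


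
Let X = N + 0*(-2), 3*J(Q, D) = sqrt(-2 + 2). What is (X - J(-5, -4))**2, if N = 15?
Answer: 225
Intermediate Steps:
J(Q, D) = 0 (J(Q, D) = sqrt(-2 + 2)/3 = sqrt(0)/3 = (1/3)*0 = 0)
X = 15 (X = 15 + 0*(-2) = 15 + 0 = 15)
(X - J(-5, -4))**2 = (15 - 1*0)**2 = (15 + 0)**2 = 15**2 = 225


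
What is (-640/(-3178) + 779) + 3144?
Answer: 6233967/1589 ≈ 3923.2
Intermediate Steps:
(-640/(-3178) + 779) + 3144 = (-640*(-1/3178) + 779) + 3144 = (320/1589 + 779) + 3144 = 1238151/1589 + 3144 = 6233967/1589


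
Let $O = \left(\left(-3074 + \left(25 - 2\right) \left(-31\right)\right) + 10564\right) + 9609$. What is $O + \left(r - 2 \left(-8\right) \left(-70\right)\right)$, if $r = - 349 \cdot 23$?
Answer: $7239$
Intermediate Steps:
$r = -8027$ ($r = \left(-1\right) 8027 = -8027$)
$O = 16386$ ($O = \left(\left(-3074 + 23 \left(-31\right)\right) + 10564\right) + 9609 = \left(\left(-3074 - 713\right) + 10564\right) + 9609 = \left(-3787 + 10564\right) + 9609 = 6777 + 9609 = 16386$)
$O + \left(r - 2 \left(-8\right) \left(-70\right)\right) = 16386 - \left(8027 + 2 \left(-8\right) \left(-70\right)\right) = 16386 - \left(8027 - -1120\right) = 16386 - 9147 = 7239$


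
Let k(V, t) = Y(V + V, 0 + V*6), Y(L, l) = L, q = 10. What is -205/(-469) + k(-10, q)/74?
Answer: 2895/17353 ≈ 0.16683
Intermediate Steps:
k(V, t) = 2*V (k(V, t) = V + V = 2*V)
-205/(-469) + k(-10, q)/74 = -205/(-469) + (2*(-10))/74 = -205*(-1/469) - 20*1/74 = 205/469 - 10/37 = 2895/17353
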